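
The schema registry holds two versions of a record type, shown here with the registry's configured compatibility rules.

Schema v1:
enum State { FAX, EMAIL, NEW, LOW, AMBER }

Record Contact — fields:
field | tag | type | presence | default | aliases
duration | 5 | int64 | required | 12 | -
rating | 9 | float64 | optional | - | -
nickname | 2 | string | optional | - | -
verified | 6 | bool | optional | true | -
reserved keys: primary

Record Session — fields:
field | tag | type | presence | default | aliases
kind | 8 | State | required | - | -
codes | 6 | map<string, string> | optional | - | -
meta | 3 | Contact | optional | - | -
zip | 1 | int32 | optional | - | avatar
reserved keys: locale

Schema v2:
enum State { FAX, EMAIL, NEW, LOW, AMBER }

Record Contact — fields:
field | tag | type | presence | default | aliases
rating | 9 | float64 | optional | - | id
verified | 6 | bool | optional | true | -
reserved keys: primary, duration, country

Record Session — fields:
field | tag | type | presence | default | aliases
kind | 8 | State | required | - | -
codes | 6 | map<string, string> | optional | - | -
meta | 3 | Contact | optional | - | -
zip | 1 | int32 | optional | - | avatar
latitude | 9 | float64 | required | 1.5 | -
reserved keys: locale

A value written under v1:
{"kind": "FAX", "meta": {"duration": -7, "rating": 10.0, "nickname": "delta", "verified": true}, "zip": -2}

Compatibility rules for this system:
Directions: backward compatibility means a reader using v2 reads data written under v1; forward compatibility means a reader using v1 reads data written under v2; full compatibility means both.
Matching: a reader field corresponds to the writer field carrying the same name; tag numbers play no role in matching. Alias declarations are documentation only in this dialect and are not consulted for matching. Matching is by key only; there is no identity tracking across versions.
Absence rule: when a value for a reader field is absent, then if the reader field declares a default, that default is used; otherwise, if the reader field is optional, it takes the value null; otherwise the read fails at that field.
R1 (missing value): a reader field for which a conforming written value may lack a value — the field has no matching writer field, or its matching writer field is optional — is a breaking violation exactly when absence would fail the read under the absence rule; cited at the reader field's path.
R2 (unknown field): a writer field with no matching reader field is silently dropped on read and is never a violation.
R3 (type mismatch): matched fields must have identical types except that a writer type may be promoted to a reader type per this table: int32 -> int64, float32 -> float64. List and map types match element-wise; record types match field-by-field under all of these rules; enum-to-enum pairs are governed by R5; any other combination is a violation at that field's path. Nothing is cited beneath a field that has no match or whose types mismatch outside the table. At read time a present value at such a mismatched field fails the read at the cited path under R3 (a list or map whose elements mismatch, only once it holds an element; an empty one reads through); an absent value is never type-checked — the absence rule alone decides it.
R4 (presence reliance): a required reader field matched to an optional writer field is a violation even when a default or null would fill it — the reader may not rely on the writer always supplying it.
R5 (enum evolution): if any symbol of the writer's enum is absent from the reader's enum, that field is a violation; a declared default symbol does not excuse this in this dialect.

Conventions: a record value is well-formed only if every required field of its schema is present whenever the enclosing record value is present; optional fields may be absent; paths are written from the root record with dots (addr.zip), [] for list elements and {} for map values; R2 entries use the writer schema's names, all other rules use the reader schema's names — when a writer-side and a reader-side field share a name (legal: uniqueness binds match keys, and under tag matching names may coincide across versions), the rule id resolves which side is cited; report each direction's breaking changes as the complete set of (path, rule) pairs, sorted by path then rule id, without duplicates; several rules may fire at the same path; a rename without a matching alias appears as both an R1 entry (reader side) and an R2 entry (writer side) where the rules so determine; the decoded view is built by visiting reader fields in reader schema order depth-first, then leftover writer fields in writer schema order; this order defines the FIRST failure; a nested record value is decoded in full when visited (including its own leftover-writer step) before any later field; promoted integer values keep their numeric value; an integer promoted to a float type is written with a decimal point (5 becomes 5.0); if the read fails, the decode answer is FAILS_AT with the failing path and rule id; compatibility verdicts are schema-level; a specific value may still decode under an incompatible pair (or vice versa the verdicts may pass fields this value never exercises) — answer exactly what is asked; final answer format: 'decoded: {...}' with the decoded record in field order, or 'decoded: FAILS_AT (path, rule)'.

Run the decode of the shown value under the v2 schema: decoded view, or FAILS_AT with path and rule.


in Session below, arrows point writer -> reader
decode walk for Session under reader schema v2:
  kind := "FAX"
  codes := null (missing; optional => null)
  meta.rating := 10.0
  meta.verified := true
  writer meta.duration: no reader field; dropped
  writer meta.nickname: no reader field; dropped
  zip := -2
  latitude := 1.5 (missing; default applied)
  => decoded: {"kind": "FAX", "codes": null, "meta": {"rating": 10.0, "verified": true}, "zip": -2, "latitude": 1.5}

decoded: {"kind": "FAX", "codes": null, "meta": {"rating": 10.0, "verified": true}, "zip": -2, "latitude": 1.5}


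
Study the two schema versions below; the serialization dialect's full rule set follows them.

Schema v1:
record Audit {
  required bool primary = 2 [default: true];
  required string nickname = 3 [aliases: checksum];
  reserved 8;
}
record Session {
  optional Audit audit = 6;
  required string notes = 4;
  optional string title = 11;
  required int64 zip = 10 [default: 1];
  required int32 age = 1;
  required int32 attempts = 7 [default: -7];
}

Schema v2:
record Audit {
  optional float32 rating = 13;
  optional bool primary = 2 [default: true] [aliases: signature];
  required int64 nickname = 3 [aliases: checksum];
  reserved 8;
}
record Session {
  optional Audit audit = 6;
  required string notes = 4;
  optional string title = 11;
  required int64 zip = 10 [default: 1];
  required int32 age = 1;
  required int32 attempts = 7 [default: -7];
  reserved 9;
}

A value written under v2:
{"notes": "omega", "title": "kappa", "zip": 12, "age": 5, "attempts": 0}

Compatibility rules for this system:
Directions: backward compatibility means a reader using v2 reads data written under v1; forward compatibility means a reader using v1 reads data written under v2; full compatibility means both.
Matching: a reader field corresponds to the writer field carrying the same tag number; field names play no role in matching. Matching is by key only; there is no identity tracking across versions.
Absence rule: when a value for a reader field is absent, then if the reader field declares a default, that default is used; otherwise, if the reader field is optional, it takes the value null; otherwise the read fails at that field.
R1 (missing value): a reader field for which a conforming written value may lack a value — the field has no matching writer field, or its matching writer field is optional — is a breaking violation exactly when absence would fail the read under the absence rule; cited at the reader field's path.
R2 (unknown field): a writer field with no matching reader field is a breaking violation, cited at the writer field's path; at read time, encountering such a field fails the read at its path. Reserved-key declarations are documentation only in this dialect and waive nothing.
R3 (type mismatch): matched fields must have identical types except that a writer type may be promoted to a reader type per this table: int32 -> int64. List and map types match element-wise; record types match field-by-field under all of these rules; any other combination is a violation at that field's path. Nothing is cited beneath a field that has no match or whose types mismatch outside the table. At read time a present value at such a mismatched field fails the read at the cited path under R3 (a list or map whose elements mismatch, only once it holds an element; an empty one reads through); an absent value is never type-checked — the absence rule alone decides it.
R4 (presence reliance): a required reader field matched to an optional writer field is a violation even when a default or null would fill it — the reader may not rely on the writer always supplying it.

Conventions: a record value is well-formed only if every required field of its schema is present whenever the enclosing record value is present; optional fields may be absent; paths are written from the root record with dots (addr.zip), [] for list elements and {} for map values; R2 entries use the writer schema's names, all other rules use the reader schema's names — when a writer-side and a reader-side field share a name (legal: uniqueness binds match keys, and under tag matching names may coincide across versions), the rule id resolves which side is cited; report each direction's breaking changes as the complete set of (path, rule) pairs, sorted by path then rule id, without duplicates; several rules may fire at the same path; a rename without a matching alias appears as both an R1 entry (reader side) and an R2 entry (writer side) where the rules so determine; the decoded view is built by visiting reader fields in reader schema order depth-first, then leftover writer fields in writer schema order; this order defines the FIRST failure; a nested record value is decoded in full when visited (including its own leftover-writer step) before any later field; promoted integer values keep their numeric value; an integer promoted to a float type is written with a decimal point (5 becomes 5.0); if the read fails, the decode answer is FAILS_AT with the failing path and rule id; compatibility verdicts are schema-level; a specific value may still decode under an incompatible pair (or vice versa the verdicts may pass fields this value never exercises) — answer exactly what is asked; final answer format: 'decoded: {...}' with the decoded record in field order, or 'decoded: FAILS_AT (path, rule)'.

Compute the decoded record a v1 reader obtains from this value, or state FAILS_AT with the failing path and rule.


each type pair in Session: writer, then reader
decode (reader v1):
  audit := null (missing; optional => null)
  notes := "omega"
  title := "kappa"
  zip := 12
  age := 5
  attempts := 0
  => decoded: {"audit": null, "notes": "omega", "title": "kappa", "zip": 12, "age": 5, "attempts": 0}
the other Session changes do not affect what is asked:
  field primary in record Audit: required changed to optional -> matters for Session compatibility verdicts, not for this value's decode
  field nickname in record Audit: type string changed to int64 -> matters for Session compatibility verdicts, not for this value's decode
  added field rating to record Audit: optional float32, tag 13 (in v2 it sits immediately before primary) -> matters for Session compatibility verdicts, not for this value's decode

decoded: {"audit": null, "notes": "omega", "title": "kappa", "zip": 12, "age": 5, "attempts": 0}


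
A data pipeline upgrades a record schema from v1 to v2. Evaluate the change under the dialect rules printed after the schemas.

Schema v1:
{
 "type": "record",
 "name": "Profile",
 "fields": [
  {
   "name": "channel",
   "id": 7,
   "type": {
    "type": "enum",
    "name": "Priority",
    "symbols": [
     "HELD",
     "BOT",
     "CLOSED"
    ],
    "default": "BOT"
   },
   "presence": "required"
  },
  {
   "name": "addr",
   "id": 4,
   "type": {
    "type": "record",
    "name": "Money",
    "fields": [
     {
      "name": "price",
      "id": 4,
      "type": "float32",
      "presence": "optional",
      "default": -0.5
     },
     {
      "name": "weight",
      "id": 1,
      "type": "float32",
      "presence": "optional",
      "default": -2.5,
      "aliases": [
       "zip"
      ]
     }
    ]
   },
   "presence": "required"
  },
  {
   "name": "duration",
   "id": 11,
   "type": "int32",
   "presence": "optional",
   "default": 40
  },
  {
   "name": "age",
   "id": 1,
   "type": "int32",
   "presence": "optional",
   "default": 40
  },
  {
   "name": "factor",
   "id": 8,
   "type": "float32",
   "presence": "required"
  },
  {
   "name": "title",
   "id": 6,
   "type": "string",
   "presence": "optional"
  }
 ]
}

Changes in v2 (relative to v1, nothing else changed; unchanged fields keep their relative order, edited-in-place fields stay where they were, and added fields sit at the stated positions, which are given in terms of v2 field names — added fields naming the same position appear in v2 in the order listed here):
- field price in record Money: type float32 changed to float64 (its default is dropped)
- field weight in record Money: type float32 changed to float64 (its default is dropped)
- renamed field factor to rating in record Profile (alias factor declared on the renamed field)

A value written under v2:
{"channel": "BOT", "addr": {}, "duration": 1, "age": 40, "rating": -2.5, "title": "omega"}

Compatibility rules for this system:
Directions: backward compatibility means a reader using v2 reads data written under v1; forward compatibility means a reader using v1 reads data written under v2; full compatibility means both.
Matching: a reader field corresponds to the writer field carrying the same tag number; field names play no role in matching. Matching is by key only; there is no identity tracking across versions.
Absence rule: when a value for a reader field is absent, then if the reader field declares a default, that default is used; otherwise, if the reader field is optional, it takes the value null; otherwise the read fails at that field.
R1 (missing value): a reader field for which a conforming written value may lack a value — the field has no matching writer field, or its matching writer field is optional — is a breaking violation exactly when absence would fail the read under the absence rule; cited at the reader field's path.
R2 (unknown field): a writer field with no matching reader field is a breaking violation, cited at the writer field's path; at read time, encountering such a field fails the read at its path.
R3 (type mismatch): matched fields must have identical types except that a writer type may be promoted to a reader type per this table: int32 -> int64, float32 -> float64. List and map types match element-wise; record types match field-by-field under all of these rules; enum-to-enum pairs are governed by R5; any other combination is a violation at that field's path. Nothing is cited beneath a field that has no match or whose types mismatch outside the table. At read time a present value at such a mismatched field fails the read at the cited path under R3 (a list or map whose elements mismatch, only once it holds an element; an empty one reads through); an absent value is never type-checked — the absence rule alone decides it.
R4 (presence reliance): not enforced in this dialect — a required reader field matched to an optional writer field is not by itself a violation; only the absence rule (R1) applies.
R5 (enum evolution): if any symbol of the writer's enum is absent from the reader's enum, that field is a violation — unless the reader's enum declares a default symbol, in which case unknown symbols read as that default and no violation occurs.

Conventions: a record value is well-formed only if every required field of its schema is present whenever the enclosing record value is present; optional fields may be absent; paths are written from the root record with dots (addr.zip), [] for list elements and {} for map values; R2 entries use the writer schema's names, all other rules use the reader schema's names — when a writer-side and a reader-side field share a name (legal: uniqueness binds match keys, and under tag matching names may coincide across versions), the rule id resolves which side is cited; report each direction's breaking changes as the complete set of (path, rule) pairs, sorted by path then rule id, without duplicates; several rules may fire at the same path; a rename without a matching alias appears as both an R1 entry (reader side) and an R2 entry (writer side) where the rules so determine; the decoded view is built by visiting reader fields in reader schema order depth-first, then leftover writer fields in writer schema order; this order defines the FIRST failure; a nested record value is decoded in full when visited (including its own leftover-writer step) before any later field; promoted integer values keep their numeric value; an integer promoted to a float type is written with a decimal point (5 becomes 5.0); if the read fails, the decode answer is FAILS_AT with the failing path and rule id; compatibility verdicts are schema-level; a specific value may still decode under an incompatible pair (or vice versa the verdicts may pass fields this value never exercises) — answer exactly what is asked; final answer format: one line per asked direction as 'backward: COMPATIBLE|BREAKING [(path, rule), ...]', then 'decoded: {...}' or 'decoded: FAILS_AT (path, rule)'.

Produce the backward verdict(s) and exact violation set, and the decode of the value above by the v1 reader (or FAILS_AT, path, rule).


backward: COMPATIBLE []; decoded: {"channel": "BOT", "addr": {"price": -0.5, "weight": -2.5}, "duration": 1, "age": 40, "factor": -2.5, "title": "omega"}

the writer's type comes first in each Profile pair
backward pass over Profile, reader schema v2, writer schema v1:
  channel <- channel (Priority -> Priority, writer required)
  addr <- addr (Money -> Money, writer required)
  duration <- duration (int32 -> int32, writer optional)
  age <- age (int32 -> int32, writer optional)
  rating <- factor (float32 -> float32, writer required)
  title <- title (string -> string, writer optional)
  addr.price <- addr.price (float32 -> float64, writer optional)
  addr.weight <- addr.weight (float32 -> float64, writer optional)
  => backward: COMPATIBLE
migrating the Profile value to v1:
  channel := "BOT"
  addr.price := -0.5 (absent -> default)
  addr.weight := -2.5 (absent -> default)
  duration := 1
  age := 40
  factor := -2.5 (from writer rating)
  title := "omega"
  => decoded: {"channel": "BOT", "addr": {"price": -0.5, "weight": -2.5}, "duration": 1, "age": 40, "factor": -2.5, "title": "omega"}
ruling out the remaining Profile differences:
  field price in record Money: type float32 changed to float64 (its default is dropped) -> matters only for Profile's forward compatibility — outside the asked direction
  field weight in record Money: type float32 changed to float64 (its default is dropped) -> matters only for Profile's forward compatibility — outside the asked direction
  renamed field factor to rating in record Profile (alias factor declared on the renamed field) -> triggers nothing under Profile's printed rules — same verdict


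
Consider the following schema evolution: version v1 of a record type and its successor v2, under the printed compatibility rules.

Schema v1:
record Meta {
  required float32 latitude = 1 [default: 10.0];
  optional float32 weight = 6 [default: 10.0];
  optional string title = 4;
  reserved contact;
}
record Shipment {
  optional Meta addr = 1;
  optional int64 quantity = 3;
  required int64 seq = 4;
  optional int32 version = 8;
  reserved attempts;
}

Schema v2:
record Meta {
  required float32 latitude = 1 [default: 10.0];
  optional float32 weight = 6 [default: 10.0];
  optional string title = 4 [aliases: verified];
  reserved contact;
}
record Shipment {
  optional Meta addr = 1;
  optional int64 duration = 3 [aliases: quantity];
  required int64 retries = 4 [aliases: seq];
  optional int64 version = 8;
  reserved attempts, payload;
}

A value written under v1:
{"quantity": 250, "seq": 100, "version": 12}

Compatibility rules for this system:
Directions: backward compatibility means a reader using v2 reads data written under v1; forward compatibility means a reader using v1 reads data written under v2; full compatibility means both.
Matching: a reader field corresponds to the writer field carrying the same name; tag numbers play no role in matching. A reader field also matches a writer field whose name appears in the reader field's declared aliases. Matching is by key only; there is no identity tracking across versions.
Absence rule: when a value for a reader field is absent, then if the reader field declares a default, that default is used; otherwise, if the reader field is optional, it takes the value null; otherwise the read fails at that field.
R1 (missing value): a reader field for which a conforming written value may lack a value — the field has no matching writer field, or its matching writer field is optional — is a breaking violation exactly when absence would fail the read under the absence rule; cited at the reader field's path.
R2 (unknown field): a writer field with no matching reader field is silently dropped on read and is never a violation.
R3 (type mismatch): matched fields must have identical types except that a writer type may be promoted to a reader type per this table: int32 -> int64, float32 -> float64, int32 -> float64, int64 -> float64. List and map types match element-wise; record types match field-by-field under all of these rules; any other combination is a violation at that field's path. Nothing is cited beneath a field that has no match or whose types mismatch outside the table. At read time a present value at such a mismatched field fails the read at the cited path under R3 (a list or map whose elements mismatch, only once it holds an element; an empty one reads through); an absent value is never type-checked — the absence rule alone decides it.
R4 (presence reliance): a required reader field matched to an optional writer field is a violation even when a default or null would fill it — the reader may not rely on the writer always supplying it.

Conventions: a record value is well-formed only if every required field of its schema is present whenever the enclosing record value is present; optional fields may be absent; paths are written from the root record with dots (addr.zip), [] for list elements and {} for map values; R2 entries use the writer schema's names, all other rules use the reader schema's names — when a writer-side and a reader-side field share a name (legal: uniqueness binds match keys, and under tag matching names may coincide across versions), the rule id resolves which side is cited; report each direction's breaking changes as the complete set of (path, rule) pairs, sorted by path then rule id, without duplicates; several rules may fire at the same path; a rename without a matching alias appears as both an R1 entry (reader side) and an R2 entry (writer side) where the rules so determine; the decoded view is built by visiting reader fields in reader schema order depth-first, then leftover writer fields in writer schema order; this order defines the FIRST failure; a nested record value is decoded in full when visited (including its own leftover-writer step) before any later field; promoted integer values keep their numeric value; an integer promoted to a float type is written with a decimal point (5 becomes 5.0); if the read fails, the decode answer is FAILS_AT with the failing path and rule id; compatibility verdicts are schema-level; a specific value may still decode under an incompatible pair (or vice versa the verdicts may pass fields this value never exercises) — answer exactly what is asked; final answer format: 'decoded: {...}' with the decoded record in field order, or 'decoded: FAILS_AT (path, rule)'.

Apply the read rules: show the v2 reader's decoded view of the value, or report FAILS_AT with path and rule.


the writer's type comes first in each Shipment pair
decode walk for Shipment under reader schema v2:
  addr := null (not supplied -> null)
  duration := 250 (from writer quantity)
  retries := 100 (from writer seq)
  version := 12 (int32 -> int64)
  => decoded: {"addr": null, "duration": 250, "retries": 100, "version": 12}
checking off the Shipment differences that do not matter here:
  field version in record Shipment: type int32 changed to int64 -> matters for Shipment compatibility verdicts, not for this value's decode

decoded: {"addr": null, "duration": 250, "retries": 100, "version": 12}


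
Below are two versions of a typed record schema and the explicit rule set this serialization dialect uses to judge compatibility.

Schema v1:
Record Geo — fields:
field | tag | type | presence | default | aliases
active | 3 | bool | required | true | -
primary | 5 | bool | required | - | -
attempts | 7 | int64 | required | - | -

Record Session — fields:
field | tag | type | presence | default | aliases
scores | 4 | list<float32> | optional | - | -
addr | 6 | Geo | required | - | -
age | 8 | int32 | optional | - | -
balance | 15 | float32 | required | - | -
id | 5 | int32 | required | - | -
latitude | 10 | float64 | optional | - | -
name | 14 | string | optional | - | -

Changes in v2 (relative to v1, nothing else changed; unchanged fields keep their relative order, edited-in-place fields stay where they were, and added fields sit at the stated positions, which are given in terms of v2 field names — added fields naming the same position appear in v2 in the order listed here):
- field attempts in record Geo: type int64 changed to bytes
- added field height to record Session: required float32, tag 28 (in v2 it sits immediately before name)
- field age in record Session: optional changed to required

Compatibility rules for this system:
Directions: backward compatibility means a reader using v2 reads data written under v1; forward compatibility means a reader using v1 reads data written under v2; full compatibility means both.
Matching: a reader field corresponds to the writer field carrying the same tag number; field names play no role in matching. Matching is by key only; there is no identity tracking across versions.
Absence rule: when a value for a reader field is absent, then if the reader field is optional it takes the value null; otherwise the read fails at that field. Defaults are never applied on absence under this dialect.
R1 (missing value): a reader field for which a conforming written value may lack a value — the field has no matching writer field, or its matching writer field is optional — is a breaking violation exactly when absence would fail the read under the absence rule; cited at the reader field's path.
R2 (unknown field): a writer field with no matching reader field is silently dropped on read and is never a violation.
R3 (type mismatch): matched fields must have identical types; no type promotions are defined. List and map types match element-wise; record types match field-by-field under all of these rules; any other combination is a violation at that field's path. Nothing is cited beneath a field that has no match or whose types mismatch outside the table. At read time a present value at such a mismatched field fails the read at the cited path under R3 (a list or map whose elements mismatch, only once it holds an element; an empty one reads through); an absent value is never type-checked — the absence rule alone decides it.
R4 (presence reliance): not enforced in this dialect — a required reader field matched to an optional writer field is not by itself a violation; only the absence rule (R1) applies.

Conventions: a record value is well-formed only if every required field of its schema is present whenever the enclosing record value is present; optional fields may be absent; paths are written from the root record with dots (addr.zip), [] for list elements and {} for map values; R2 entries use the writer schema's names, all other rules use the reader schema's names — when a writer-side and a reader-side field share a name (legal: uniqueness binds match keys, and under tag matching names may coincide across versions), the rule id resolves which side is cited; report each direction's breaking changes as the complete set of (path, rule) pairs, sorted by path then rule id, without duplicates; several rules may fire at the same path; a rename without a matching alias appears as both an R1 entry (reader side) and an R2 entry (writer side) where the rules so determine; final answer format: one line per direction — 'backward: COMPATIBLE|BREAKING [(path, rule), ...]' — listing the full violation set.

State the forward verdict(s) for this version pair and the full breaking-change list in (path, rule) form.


forward: BREAKING [(addr.attempts, R3)]

in Session below, arrows point writer -> reader
checking forward for Session: reader v1 against writer v2:
  list<float32> -> list<float32>, writer optional: scores aligns to scores
  Geo -> Geo, writer required: addr aligns to addr
  int32 -> int32, writer required: age aligns to age
  float32 -> float32, writer required: balance aligns to balance
  int32 -> int32, writer required: id aligns to id
  float64 -> float64, writer optional: latitude aligns to latitude
  string -> string, writer optional: name aligns to name
  writer field height has no reader counterpart
  bool -> bool, writer required: addr.active aligns to addr.active
  bool -> bool, writer required: addr.primary aligns to addr.primary
  bytes -> int64, writer required: addr.attempts aligns to addr.attempts
  violation R3 at addr.attempts
  => 1 violation(s): forward is BREAKING for Session
remaining Session differences; none change what is asked:
  added field height to record Session: required float32, tag 28 (in v2 it sits immediately before name) -> fires only in the backward direction of Session, which is not asked here
  field age in record Session: optional changed to required -> fires only in the backward direction of Session, which is not asked here


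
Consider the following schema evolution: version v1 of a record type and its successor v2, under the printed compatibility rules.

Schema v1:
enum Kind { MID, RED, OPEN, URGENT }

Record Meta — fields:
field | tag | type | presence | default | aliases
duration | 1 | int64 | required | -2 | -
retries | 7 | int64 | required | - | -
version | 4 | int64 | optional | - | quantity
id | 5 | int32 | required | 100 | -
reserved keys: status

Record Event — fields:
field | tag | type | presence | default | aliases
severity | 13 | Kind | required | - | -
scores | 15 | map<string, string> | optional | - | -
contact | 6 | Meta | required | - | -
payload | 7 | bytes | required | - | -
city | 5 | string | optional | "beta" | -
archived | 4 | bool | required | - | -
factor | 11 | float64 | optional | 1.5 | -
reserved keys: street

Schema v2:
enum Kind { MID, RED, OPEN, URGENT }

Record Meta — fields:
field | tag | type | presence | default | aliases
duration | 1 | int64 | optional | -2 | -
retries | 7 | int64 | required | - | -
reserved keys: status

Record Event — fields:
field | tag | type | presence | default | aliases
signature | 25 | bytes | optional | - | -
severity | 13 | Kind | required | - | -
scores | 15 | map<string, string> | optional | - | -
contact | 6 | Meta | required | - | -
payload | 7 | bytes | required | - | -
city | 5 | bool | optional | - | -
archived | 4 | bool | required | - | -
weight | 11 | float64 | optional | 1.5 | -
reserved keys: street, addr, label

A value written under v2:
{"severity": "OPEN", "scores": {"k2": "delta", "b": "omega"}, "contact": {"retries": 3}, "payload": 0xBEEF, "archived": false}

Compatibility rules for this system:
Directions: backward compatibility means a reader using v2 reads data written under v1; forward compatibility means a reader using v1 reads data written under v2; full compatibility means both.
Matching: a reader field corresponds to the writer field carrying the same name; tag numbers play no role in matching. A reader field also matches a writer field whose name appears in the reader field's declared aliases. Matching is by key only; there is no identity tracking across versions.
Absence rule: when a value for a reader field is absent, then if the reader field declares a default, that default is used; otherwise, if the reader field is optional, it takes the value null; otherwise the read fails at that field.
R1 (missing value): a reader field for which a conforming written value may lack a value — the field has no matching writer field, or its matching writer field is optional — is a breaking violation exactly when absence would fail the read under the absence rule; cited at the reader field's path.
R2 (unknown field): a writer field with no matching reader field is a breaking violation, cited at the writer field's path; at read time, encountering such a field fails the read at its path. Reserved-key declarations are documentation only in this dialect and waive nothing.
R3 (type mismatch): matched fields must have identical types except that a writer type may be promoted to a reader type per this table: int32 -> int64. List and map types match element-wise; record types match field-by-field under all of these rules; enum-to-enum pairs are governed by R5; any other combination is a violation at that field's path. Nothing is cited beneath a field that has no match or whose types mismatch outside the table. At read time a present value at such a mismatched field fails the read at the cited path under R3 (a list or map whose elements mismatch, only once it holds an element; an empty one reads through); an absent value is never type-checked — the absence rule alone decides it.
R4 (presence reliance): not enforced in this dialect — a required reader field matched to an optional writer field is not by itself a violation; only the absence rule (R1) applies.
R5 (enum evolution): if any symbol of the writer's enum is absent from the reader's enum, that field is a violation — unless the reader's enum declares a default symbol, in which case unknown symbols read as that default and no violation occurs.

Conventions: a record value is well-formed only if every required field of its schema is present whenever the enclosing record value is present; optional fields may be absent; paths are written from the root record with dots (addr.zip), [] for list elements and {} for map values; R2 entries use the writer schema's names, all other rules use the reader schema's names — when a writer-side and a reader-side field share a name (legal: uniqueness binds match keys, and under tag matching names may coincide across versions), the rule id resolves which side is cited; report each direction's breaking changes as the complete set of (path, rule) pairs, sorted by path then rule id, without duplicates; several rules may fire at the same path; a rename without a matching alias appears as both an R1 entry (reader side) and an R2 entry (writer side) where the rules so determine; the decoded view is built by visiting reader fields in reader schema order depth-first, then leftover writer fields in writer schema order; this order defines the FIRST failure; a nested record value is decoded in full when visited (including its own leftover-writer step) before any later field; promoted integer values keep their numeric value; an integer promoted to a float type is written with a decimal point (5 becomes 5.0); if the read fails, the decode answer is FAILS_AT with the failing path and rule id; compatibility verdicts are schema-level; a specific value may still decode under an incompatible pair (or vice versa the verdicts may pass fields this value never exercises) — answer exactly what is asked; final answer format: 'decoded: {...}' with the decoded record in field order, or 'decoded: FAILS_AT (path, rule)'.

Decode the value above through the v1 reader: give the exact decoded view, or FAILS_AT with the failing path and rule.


the writer's type comes first in each Event pair
migrating the Event value to v1:
  severity := "OPEN"
  scores := {"k2": "delta", "b": "omega"}
  contact.duration := -2 (absent -> default)
  contact.retries := 3
  contact.version := null (absent, optional -> null)
  contact.id := 100 (absent -> default)
  payload := 0xBEEF
  city := "beta" (absent -> default)
  archived := false
  factor := 1.5 (absent -> default)
  => decoded: {"severity": "OPEN", "scores": {"k2": "delta", "b": "omega"}, "contact": {"duration": -2, "retries": 3, "version": null, "id": 100}, "payload": 0xBEEF, "city": "beta", "archived": false, "factor": 1.5}
the other Event changes do not affect what is asked:
  removed field version from record Meta -> matters for Event compatibility verdicts, not for this value's decode
  field city in record Event: type string changed to bool (its default is dropped) -> matters for Event compatibility verdicts, not for this value's decode
  added field signature to record Event: optional bytes, tag 25 (in v2 it sits immediately before severity) -> matters for Event compatibility verdicts, not for this value's decode
  removed field id from record Meta -> matters for Event compatibility verdicts, not for this value's decode
  renamed field factor to weight in record Event -> matters for Event compatibility verdicts, not for this value's decode
  field duration in record Meta: required changed to optional -> no rule fires on it and the decoded Event view is identical with or without it

decoded: {"severity": "OPEN", "scores": {"k2": "delta", "b": "omega"}, "contact": {"duration": -2, "retries": 3, "version": null, "id": 100}, "payload": 0xBEEF, "city": "beta", "archived": false, "factor": 1.5}


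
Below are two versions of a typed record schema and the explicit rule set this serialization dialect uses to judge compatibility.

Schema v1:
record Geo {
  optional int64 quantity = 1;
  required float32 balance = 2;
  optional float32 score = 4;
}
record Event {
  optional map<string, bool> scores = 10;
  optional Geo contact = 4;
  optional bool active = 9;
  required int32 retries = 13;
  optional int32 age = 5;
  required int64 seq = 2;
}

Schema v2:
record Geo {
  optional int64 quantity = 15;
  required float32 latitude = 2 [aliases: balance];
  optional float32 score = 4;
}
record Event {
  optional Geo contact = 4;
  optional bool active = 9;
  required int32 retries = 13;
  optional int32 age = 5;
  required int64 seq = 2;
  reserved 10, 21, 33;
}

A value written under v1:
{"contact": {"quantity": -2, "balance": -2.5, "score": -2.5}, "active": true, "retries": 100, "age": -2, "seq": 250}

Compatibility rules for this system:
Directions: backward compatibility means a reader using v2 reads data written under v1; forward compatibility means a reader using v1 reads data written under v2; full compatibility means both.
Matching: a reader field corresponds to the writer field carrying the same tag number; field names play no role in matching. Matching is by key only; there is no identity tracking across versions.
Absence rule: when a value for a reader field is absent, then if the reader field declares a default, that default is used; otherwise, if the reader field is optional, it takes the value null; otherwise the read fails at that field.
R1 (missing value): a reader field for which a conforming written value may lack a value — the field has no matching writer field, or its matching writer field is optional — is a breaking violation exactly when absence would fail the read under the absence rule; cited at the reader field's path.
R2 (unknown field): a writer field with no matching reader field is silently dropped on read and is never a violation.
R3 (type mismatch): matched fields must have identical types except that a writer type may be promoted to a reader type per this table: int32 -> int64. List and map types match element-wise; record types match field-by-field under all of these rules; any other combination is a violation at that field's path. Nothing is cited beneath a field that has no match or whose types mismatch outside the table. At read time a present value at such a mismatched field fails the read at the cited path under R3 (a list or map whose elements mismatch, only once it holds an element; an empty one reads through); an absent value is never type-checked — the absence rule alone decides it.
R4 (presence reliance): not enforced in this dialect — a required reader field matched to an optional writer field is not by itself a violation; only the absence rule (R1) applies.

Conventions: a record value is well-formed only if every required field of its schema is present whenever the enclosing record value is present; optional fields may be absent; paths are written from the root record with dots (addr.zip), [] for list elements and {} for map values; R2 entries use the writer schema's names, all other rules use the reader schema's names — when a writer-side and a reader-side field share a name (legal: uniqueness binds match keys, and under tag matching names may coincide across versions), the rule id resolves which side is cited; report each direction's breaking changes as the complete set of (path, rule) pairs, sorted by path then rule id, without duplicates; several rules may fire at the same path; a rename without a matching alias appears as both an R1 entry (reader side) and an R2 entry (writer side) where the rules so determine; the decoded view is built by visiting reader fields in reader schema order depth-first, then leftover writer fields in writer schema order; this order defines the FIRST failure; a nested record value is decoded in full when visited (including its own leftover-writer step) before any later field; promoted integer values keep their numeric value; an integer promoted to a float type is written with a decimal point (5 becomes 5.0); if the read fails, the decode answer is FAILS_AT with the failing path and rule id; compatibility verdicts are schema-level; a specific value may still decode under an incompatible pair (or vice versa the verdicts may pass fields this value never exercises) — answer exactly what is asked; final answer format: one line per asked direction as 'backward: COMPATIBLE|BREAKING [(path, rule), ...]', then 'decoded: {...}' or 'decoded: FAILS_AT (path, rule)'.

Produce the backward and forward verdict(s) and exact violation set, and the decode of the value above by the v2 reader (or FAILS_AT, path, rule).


arrows below run writer -> reader for Event
checking backward for Event: reader v2 against writer v1:
  Geo -> Geo, writer optional: contact aligns to contact
  bool -> bool, writer optional: active aligns to active
  int32 -> int32, writer required: retries aligns to retries
  int32 -> int32, writer optional: age aligns to age
  int64 -> int64, writer required: seq aligns to seq
  leftover writer field: scores
  contact.quantity: no writer-side match
  float32 -> float32, writer required: contact.latitude aligns to contact.balance
  float32 -> float32, writer optional: contact.score aligns to contact.score
  leftover writer field: contact.quantity
  => no violations; backward on Event: COMPATIBLE
checking forward for Event: reader v1 against writer v2:
  scores: no writer-side match
  Geo -> Geo, writer optional: contact aligns to contact
  bool -> bool, writer optional: active aligns to active
  int32 -> int32, writer required: retries aligns to retries
  int32 -> int32, writer optional: age aligns to age
  int64 -> int64, writer required: seq aligns to seq
  contact.quantity: no writer-side match
  float32 -> float32, writer required: contact.balance aligns to contact.latitude
  float32 -> float32, writer optional: contact.score aligns to contact.score
  leftover writer field: contact.quantity
  => no violations; forward on Event: COMPATIBLE
decode walk for Event under reader schema v2:
  contact.quantity := null (absent, optional -> null)
  contact.latitude := -2.5 (from writer balance)
  contact.score := -2.5
  writer contact.quantity: unknown -> dropped
  active := true
  retries := 100
  age := -2
  seq := 250
  => decoded: {"contact": {"quantity": null, "latitude": -2.5, "score": -2.5}, "active": true, "retries": 100, "age": -2, "seq": 250}

backward: COMPATIBLE []; forward: COMPATIBLE []; decoded: {"contact": {"quantity": null, "latitude": -2.5, "score": -2.5}, "active": true, "retries": 100, "age": -2, "seq": 250}
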